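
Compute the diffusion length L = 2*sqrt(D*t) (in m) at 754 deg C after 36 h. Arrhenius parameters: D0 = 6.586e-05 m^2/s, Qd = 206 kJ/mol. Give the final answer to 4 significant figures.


Step 1: D = D0 * exp(-Qd/(R*T))
T = 1027.15 K
D = 6.586e-05 * exp(-206e3 / (8.314 * 1027.15)) = 2.19952e-15 m^2/s
Step 2: L = 2*sqrt(D*t)
t = 36 h = 129600 s
L = 2*sqrt(2.19952e-15 * 129600) = 3.377e-05 m


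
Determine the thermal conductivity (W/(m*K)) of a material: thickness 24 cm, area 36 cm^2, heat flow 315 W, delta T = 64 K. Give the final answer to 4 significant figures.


k = Q*L / (A*dT)
L = 0.24 m, A = 3.6e-03 m^2
k = 315 * 0.24 / (3.6e-03 * 64)
k = 328.1 W/(m*K)


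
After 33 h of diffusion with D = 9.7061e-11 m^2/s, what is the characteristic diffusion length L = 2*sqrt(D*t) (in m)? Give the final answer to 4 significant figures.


t = 33 hr = 118800 s
Diffusion length = 2*sqrt(D*t)
= 2*sqrt(9.7061e-11 * 118800)
= 6.791e-03 m


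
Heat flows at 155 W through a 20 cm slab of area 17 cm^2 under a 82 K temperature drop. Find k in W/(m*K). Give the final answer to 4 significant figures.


k = Q*L / (A*dT)
L = 0.2 m, A = 1.7e-03 m^2
k = 155 * 0.2 / (1.7e-03 * 82)
k = 222.4 W/(m*K)


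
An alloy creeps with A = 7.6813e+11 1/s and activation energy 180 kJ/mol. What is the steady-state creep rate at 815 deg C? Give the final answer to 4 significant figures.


rate = A * exp(-Q / (R*T))
T = 815 + 273.15 = 1088.15 K
rate = 7.6813e+11 * exp(-180e3 / (8.314 * 1088.15))
rate = 1756 1/s


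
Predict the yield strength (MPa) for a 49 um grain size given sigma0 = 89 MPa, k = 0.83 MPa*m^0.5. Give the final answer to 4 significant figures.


sigma_y = sigma0 + k / sqrt(d)
d = 49 um = 4.9e-05 m
sigma_y = 89 + 0.83 / sqrt(4.9e-05)
sigma_y = 207.6 MPa


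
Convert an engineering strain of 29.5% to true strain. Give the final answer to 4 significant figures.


epsilon_true = ln(1 + epsilon_eng)
epsilon_true = ln(1 + 0.295)
epsilon_true = 0.2585


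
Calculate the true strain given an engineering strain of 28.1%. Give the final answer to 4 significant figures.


epsilon_true = ln(1 + epsilon_eng)
epsilon_true = ln(1 + 0.281)
epsilon_true = 0.2476


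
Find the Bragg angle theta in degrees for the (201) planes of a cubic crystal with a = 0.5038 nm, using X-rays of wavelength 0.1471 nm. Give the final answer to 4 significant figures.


d = a / sqrt(h^2+k^2+l^2)
d = 0.5038 / sqrt(5) = 0.225306 nm
lambda = 2*d*sin(theta)  =>  sin(theta) = lambda / (2*d)
sin(theta) = 0.1471 / (2 * 0.225306) = 0.326445
theta = 19.05 deg


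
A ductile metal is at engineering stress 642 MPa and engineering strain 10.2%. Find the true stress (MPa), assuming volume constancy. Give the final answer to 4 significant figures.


sigma_true = sigma_eng * (1 + epsilon_eng)
sigma_true = 642 * (1 + 0.102)
sigma_true = 707.5 MPa


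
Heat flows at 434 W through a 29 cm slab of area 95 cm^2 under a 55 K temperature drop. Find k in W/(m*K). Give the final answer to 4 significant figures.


k = Q*L / (A*dT)
L = 0.29 m, A = 9.5e-03 m^2
k = 434 * 0.29 / (9.5e-03 * 55)
k = 240.9 W/(m*K)


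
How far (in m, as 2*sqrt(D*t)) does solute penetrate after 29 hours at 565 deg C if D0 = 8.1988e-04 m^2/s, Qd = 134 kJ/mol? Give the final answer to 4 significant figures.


Step 1: D = D0 * exp(-Qd/(R*T))
T = 838.15 K
D = 8.1988e-04 * exp(-134e3 / (8.314 * 838.15)) = 3.6508e-12 m^2/s
Step 2: L = 2*sqrt(D*t)
t = 29 h = 104400 s
L = 2*sqrt(3.6508e-12 * 104400) = 1.235e-03 m


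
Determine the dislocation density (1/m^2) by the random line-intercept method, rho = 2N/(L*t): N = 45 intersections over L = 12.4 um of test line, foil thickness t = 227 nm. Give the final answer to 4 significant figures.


rho = 2N / (L * t)
L = 12.4 um = 1.24e-05 m, t = 227 nm = 2.27e-07 m
rho = 2 * 45 / (1.24e-05 * 2.27e-07)
rho = 3.197e+13 1/m^2


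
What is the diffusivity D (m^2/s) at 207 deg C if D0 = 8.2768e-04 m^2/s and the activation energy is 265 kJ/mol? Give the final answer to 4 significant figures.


D = D0 * exp(-Qd / (R*T))
T = 480.15 K
D = 8.2768e-04 * exp(-265e3 / (8.314 * 480.15))
D = 1.224e-32 m^2/s


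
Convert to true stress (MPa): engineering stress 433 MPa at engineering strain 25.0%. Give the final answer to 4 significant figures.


sigma_true = sigma_eng * (1 + epsilon_eng)
sigma_true = 433 * (1 + 0.25)
sigma_true = 541.3 MPa


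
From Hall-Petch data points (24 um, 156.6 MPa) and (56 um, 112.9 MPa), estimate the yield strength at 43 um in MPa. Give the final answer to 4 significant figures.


sigma_y = sigma0 + k / sqrt(d)
1/sqrt(d1) = 1/sqrt(2.4e-05) = 204.124;  1/sqrt(d2) = 133.631
k = (sigma1 - sigma2) / (1/sqrt(d1) - 1/sqrt(d2)) = (156.6 - 112.9) / (204.124 - 133.631) = 0.619915 MPa*m^0.5
sigma0 = sigma1 - k/sqrt(d1) = 156.6 - 0.619915*204.124 = 30.0604 MPa
sigma_y(d3) = 30.0604 + 0.619915 / sqrt(4.3e-05) = 124.6 MPa


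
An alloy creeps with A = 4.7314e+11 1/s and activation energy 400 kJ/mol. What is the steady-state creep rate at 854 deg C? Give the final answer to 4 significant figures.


rate = A * exp(-Q / (R*T))
T = 854 + 273.15 = 1127.15 K
rate = 4.7314e+11 * exp(-400e3 / (8.314 * 1127.15))
rate = 1.372e-07 1/s


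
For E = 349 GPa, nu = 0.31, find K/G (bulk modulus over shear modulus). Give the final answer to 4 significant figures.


G = E / (2*(1+nu))
G = 349 / (2*(1+0.31)) = 133.206 GPa
K = E / (3*(1-2*nu))
K = 349 / (3*(1-2*0.31)) = 306.14 GPa
K/G = 306.14 / 133.206 = 2.298


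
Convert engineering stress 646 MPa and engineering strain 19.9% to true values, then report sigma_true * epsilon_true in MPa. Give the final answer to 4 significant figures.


sigma_true = sigma_eng * (1 + epsilon_eng)
sigma_true = 646 * (1 + 0.199) = 774.554 MPa
epsilon_true = ln(1 + epsilon_eng)
epsilon_true = ln(1 + 0.199) = 0.181488
sigma_true * epsilon_true = 774.554 * 0.181488 = 140.6 MPa


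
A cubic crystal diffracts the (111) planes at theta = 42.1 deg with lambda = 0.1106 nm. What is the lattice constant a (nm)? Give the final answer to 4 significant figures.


d = lambda / (2*sin(theta))
d = 0.1106 / (2*sin(42.1 deg))
d = 0.0824848 nm
a = d * sqrt(h^2+k^2+l^2) = 0.0824848 * sqrt(3)
a = 0.1429 nm


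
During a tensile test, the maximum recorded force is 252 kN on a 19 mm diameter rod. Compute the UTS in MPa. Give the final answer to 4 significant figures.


A0 = pi*(d/2)^2 = pi*(19/2)^2 = 283.529 mm^2
UTS = F_max / A0 = 252*1000 / 283.529
UTS = 888.8 MPa


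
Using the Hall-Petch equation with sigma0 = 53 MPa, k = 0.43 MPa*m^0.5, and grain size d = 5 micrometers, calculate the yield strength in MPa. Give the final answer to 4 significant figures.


sigma_y = sigma0 + k / sqrt(d)
d = 5 um = 5e-06 m
sigma_y = 53 + 0.43 / sqrt(5e-06)
sigma_y = 245.3 MPa


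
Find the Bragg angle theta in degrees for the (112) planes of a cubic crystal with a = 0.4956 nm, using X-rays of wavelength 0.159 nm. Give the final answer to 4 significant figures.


d = a / sqrt(h^2+k^2+l^2)
d = 0.4956 / sqrt(6) = 0.202328 nm
lambda = 2*d*sin(theta)  =>  sin(theta) = lambda / (2*d)
sin(theta) = 0.159 / (2 * 0.202328) = 0.392927
theta = 23.14 deg


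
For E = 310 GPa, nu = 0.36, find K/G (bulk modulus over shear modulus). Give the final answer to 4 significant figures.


G = E / (2*(1+nu))
G = 310 / (2*(1+0.36)) = 113.971 GPa
K = E / (3*(1-2*nu))
K = 310 / (3*(1-2*0.36)) = 369.048 GPa
K/G = 369.048 / 113.971 = 3.238


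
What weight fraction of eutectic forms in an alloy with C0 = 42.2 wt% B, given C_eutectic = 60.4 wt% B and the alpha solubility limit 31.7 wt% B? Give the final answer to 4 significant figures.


f_primary = (C_e - C0) / (C_e - C_alpha_max)
f_primary = (60.4 - 42.2) / (60.4 - 31.7)
f_primary = 0.634146
f_eutectic = 1 - 0.634146 = 0.3659


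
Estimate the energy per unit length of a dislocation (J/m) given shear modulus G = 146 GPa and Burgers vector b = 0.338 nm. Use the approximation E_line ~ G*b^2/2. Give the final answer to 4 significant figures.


E = G*b^2/2
b = 0.338 nm = 3.38e-10 m
G = 146 GPa = 1.46e+11 Pa
E = 0.5 * 1.46e+11 * (3.38e-10)^2
E = 8.34e-09 J/m


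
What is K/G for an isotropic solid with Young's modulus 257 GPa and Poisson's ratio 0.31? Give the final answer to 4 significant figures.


G = E / (2*(1+nu))
G = 257 / (2*(1+0.31)) = 98.0916 GPa
K = E / (3*(1-2*nu))
K = 257 / (3*(1-2*0.31)) = 225.439 GPa
K/G = 225.439 / 98.0916 = 2.298


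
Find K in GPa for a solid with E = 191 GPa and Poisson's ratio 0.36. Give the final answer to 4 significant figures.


K = E / (3*(1-2*nu))
K = 191 / (3*(1-2*0.36))
K = 227.4 GPa


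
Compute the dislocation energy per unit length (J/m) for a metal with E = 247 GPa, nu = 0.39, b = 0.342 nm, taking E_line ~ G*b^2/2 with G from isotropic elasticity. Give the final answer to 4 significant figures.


Step 1: G = E / (2*(1+nu))
G = 247 / (2*(1+0.39)) = 88.8489 GPa = 8.88489e+10 Pa
Step 2: E_line = G*b^2/2
b = 0.342 nm = 3.42e-10 m
E_line = 0.5 * 8.88489e+10 * (3.42e-10)^2 = 5.196e-09 J/m


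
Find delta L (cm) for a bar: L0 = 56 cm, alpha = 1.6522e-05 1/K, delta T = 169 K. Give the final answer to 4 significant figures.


dL = L0 * alpha * dT
dL = 56 * 1.6522e-05 * 169
dL = 0.1564 cm


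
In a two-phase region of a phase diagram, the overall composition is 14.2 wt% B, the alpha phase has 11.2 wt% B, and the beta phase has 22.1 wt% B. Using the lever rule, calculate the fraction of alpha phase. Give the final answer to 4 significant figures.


f_alpha = (C_beta - C0) / (C_beta - C_alpha)
f_alpha = (22.1 - 14.2) / (22.1 - 11.2)
f_alpha = 0.7248


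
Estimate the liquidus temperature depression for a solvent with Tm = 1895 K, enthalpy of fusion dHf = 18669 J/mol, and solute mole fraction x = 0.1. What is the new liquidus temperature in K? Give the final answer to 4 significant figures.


dT = R*Tm^2*x / dHf
dT = 8.314 * 1895^2 * 0.1 / 18669
dT = 159.922 K
T_new = 1895 - 159.922 = 1735 K


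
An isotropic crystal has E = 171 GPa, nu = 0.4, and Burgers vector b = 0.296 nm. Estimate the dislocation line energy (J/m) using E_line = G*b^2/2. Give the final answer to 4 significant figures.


Step 1: G = E / (2*(1+nu))
G = 171 / (2*(1+0.4)) = 61.0714 GPa = 6.10714e+10 Pa
Step 2: E_line = G*b^2/2
b = 0.296 nm = 2.96e-10 m
E_line = 0.5 * 6.10714e+10 * (2.96e-10)^2 = 2.675e-09 J/m


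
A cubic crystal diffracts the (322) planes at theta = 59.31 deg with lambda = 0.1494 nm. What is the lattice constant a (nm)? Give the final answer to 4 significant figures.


d = lambda / (2*sin(theta))
d = 0.1494 / (2*sin(59.31 deg))
d = 0.0868664 nm
a = d * sqrt(h^2+k^2+l^2) = 0.0868664 * sqrt(17)
a = 0.3582 nm


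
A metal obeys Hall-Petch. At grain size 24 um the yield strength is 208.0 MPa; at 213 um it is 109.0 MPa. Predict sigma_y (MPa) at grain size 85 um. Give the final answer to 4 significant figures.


sigma_y = sigma0 + k / sqrt(d)
1/sqrt(d1) = 1/sqrt(2.4e-05) = 204.124;  1/sqrt(d2) = 68.5189
k = (sigma1 - sigma2) / (1/sqrt(d1) - 1/sqrt(d2)) = (208.0 - 109.0) / (204.124 - 68.5189) = 0.73006 MPa*m^0.5
sigma0 = sigma1 - k/sqrt(d1) = 208.0 - 0.73006*204.124 = 58.9771 MPa
sigma_y(d3) = 58.9771 + 0.73006 / sqrt(8.5e-05) = 138.2 MPa


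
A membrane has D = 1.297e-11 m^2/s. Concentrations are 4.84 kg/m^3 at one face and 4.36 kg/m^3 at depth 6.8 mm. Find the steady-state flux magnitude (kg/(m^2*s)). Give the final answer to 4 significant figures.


J = -D * (dC/dx) = D * (C1 - C2) / dx
J = 1.297e-11 * (4.84 - 4.36) / 6.8e-03
J = 9.155e-10 kg/(m^2*s)


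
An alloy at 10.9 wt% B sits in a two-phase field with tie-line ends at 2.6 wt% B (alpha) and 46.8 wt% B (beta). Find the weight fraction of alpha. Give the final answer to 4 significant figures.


f_alpha = (C_beta - C0) / (C_beta - C_alpha)
f_alpha = (46.8 - 10.9) / (46.8 - 2.6)
f_alpha = 0.8122


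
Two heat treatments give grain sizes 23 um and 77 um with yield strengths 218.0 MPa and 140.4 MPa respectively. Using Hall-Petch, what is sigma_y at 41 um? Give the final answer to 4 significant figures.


sigma_y = sigma0 + k / sqrt(d)
1/sqrt(d1) = 1/sqrt(2.3e-05) = 208.514;  1/sqrt(d2) = 113.961
k = (sigma1 - sigma2) / (1/sqrt(d1) - 1/sqrt(d2)) = (218.0 - 140.4) / (208.514 - 113.961) = 0.820696 MPa*m^0.5
sigma0 = sigma1 - k/sqrt(d1) = 218.0 - 0.820696*208.514 = 46.873 MPa
sigma_y(d3) = 46.873 + 0.820696 / sqrt(4.1e-05) = 175 MPa


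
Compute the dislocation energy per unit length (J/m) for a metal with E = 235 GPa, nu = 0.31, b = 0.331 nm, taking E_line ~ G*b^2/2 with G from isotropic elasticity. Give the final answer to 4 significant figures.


Step 1: G = E / (2*(1+nu))
G = 235 / (2*(1+0.31)) = 89.6947 GPa = 8.96947e+10 Pa
Step 2: E_line = G*b^2/2
b = 0.331 nm = 3.31e-10 m
E_line = 0.5 * 8.96947e+10 * (3.31e-10)^2 = 4.914e-09 J/m


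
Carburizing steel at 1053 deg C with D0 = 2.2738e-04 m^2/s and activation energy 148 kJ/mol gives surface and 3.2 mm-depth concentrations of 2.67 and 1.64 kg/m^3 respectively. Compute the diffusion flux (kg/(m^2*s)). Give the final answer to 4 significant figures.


Step 1: D = D0 * exp(-Qd/(R*T))
T = 1053 + 273.15 = 1326.15 K
D = 2.2738e-04 * exp(-148e3 / (8.314 * 1326.15)) = 3.36582e-10 m^2/s
Step 2: J = D * (C1 - C2) / dx
J = 3.36582e-10 * (2.67 - 1.64) / 3.2e-03
J = 1.083e-07 kg/(m^2*s)


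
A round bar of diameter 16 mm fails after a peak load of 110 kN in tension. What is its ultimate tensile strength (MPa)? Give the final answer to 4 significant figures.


A0 = pi*(d/2)^2 = pi*(16/2)^2 = 201.062 mm^2
UTS = F_max / A0 = 110*1000 / 201.062
UTS = 547.1 MPa


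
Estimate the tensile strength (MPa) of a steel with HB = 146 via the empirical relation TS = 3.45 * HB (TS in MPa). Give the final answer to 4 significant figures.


TS (MPa) = 3.45 * HB
TS = 3.45 * 146
TS = 503.7 MPa


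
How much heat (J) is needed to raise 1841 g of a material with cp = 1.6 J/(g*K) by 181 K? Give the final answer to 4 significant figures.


Q = m * cp * dT
Q = 1841 * 1.6 * 181
Q = 533200 J


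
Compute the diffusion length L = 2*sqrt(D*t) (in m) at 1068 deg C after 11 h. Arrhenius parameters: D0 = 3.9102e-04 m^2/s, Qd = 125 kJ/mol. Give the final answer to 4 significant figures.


Step 1: D = D0 * exp(-Qd/(R*T))
T = 1341.15 K
D = 3.9102e-04 * exp(-125e3 / (8.314 * 1341.15)) = 5.29136e-09 m^2/s
Step 2: L = 2*sqrt(D*t)
t = 11 h = 39600 s
L = 2*sqrt(5.29136e-09 * 39600) = 0.02895 m


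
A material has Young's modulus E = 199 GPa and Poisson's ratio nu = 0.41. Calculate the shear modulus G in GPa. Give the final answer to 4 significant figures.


G = E / (2*(1+nu))
G = 199 / (2*(1+0.41))
G = 70.57 GPa


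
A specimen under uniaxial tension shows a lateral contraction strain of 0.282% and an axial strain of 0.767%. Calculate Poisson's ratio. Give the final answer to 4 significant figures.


nu = -epsilon_lat / epsilon_axial
Lateral strain is contraction (negative), so using magnitudes:
nu = 0.282 / 0.767
nu = 0.3677


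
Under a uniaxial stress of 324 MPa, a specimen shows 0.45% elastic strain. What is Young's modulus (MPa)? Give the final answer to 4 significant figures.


E = sigma / epsilon
epsilon = 0.45% = 4.5e-03
E = 324 / 4.5e-03
E = 72000 MPa


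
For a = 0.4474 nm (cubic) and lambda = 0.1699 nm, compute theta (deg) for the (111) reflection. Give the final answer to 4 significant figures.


d = a / sqrt(h^2+k^2+l^2)
d = 0.4474 / sqrt(3) = 0.258307 nm
lambda = 2*d*sin(theta)  =>  sin(theta) = lambda / (2*d)
sin(theta) = 0.1699 / (2 * 0.258307) = 0.328873
theta = 19.2 deg


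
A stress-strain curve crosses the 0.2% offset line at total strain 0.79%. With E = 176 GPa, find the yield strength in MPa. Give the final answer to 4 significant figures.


Offset strain = 0.002
Elastic strain at yield = total_strain - offset = 7.9e-03 - 0.002 = 5.9e-03
sigma_y = E * elastic_strain = 176000 * 5.9e-03
sigma_y = 1038 MPa


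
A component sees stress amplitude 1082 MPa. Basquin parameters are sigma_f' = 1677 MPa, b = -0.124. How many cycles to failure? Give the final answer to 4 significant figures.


sigma_a = sigma_f' * (2*Nf)^b
2*Nf = (sigma_a / sigma_f')^(1/b)
2*Nf = (1082 / 1677)^(1/-0.124)
2*Nf = 34.255
Nf = 17.13 cycles


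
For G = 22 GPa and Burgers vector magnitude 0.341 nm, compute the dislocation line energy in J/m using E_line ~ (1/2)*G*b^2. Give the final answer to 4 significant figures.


E = G*b^2/2
b = 0.341 nm = 3.41e-10 m
G = 22 GPa = 2.2e+10 Pa
E = 0.5 * 2.2e+10 * (3.41e-10)^2
E = 1.279e-09 J/m


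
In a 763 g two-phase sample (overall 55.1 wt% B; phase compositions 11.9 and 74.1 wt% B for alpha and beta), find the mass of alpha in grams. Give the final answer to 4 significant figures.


f_alpha = (C_beta - C0) / (C_beta - C_alpha)
f_alpha = (74.1 - 55.1) / (74.1 - 11.9) = 0.305466
m_alpha = f_alpha * m_total = 0.305466 * 763 = 233.1 g


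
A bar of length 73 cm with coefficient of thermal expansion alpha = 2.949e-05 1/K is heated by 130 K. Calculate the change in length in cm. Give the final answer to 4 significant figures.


dL = L0 * alpha * dT
dL = 73 * 2.949e-05 * 130
dL = 0.2799 cm


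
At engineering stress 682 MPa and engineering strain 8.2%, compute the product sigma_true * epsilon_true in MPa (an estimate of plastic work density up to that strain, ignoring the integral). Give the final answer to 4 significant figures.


sigma_true = sigma_eng * (1 + epsilon_eng)
sigma_true = 682 * (1 + 0.082) = 737.924 MPa
epsilon_true = ln(1 + epsilon_eng)
epsilon_true = ln(1 + 0.082) = 0.0788112
sigma_true * epsilon_true = 737.924 * 0.0788112 = 58.16 MPa


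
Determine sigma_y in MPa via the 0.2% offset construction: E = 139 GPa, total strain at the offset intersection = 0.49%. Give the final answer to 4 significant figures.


Offset strain = 0.002
Elastic strain at yield = total_strain - offset = 4.9e-03 - 0.002 = 2.9e-03
sigma_y = E * elastic_strain = 139000 * 2.9e-03
sigma_y = 403.1 MPa


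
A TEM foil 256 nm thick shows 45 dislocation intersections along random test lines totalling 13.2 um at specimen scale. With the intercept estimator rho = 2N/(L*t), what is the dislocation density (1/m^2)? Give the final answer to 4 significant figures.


rho = 2N / (L * t)
L = 13.2 um = 1.32e-05 m, t = 256 nm = 2.56e-07 m
rho = 2 * 45 / (1.32e-05 * 2.56e-07)
rho = 2.663e+13 1/m^2


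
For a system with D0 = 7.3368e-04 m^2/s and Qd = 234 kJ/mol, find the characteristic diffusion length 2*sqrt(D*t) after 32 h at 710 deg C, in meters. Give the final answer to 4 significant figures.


Step 1: D = D0 * exp(-Qd/(R*T))
T = 983.15 K
D = 7.3368e-04 * exp(-234e3 / (8.314 * 983.15)) = 2.70811e-16 m^2/s
Step 2: L = 2*sqrt(D*t)
t = 32 h = 115200 s
L = 2*sqrt(2.70811e-16 * 115200) = 1.117e-05 m


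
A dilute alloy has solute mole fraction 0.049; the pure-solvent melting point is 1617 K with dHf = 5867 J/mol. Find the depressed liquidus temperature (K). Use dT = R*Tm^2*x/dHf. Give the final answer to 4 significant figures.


dT = R*Tm^2*x / dHf
dT = 8.314 * 1617^2 * 0.049 / 5867
dT = 181.556 K
T_new = 1617 - 181.556 = 1435 K


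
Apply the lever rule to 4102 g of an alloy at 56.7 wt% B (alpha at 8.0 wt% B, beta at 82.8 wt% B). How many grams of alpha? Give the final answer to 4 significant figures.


f_alpha = (C_beta - C0) / (C_beta - C_alpha)
f_alpha = (82.8 - 56.7) / (82.8 - 8.0) = 0.34893
m_alpha = f_alpha * m_total = 0.34893 * 4102 = 1431 g


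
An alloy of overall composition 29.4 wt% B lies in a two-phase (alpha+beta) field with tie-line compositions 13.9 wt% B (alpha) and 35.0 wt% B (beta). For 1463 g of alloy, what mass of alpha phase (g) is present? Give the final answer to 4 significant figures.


f_alpha = (C_beta - C0) / (C_beta - C_alpha)
f_alpha = (35.0 - 29.4) / (35.0 - 13.9) = 0.265403
m_alpha = f_alpha * m_total = 0.265403 * 1463 = 388.3 g


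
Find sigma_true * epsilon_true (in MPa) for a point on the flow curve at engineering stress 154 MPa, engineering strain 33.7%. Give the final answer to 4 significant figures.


sigma_true = sigma_eng * (1 + epsilon_eng)
sigma_true = 154 * (1 + 0.337) = 205.898 MPa
epsilon_true = ln(1 + epsilon_eng)
epsilon_true = ln(1 + 0.337) = 0.290428
sigma_true * epsilon_true = 205.898 * 0.290428 = 59.8 MPa


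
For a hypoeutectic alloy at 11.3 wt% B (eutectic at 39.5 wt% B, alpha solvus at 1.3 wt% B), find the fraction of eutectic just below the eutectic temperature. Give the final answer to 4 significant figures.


f_primary = (C_e - C0) / (C_e - C_alpha_max)
f_primary = (39.5 - 11.3) / (39.5 - 1.3)
f_primary = 0.73822
f_eutectic = 1 - 0.73822 = 0.2618


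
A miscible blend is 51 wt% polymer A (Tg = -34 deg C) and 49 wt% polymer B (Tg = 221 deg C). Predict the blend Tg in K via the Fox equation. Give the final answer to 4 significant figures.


1/Tg = w1/Tg1 + w2/Tg2 (in Kelvin)
Tg1 = 239.15 K, Tg2 = 494.15 K
1/Tg = 0.51/239.15 + 0.49/494.15
Tg = 320.1 K


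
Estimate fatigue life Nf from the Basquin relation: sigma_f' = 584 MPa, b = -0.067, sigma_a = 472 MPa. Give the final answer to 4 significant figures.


sigma_a = sigma_f' * (2*Nf)^b
2*Nf = (sigma_a / sigma_f')^(1/b)
2*Nf = (472 / 584)^(1/-0.067)
2*Nf = 23.9973
Nf = 12 cycles


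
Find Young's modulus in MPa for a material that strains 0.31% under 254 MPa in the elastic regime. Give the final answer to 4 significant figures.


E = sigma / epsilon
epsilon = 0.31% = 3.1e-03
E = 254 / 3.1e-03
E = 81940 MPa


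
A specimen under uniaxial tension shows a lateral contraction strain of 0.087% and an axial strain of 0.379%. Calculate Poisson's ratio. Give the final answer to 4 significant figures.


nu = -epsilon_lat / epsilon_axial
Lateral strain is contraction (negative), so using magnitudes:
nu = 0.087 / 0.379
nu = 0.2296


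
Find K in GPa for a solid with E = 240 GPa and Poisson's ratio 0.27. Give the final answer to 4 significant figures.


K = E / (3*(1-2*nu))
K = 240 / (3*(1-2*0.27))
K = 173.9 GPa


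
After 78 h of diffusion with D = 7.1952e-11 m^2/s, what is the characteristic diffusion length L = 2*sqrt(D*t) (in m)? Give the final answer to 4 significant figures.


t = 78 hr = 280800 s
Diffusion length = 2*sqrt(D*t)
= 2*sqrt(7.1952e-11 * 280800)
= 8.99e-03 m


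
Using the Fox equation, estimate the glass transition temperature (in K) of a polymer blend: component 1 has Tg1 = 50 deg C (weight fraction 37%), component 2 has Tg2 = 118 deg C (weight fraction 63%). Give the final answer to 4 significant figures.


1/Tg = w1/Tg1 + w2/Tg2 (in Kelvin)
Tg1 = 323.15 K, Tg2 = 391.15 K
1/Tg = 0.37/323.15 + 0.63/391.15
Tg = 362.9 K


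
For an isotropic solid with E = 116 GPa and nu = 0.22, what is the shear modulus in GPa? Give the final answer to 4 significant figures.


G = E / (2*(1+nu))
G = 116 / (2*(1+0.22))
G = 47.54 GPa


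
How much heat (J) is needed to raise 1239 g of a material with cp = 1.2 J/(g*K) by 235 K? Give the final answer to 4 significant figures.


Q = m * cp * dT
Q = 1239 * 1.2 * 235
Q = 349400 J


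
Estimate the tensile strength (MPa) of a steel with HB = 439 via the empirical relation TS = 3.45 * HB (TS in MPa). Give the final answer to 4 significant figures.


TS (MPa) = 3.45 * HB
TS = 3.45 * 439
TS = 1515 MPa


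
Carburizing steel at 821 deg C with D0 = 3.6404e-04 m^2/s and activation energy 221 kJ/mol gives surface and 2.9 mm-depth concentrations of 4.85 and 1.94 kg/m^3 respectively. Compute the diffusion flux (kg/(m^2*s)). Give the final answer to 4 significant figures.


Step 1: D = D0 * exp(-Qd/(R*T))
T = 821 + 273.15 = 1094.15 K
D = 3.6404e-04 * exp(-221e3 / (8.314 * 1094.15)) = 1.02387e-14 m^2/s
Step 2: J = D * (C1 - C2) / dx
J = 1.02387e-14 * (4.85 - 1.94) / 2.9e-03
J = 1.027e-11 kg/(m^2*s)


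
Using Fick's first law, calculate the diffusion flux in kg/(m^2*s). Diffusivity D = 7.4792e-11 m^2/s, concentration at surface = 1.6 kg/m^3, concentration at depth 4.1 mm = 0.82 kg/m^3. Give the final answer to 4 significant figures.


J = -D * (dC/dx) = D * (C1 - C2) / dx
J = 7.4792e-11 * (1.6 - 0.82) / 4.1e-03
J = 1.423e-08 kg/(m^2*s)


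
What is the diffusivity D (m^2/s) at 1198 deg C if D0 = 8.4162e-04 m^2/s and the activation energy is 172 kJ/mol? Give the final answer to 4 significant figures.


D = D0 * exp(-Qd / (R*T))
T = 1471.15 K
D = 8.4162e-04 * exp(-172e3 / (8.314 * 1471.15))
D = 6.575e-10 m^2/s


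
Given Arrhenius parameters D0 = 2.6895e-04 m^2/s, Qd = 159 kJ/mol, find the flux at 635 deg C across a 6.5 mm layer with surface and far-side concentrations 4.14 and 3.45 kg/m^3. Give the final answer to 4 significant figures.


Step 1: D = D0 * exp(-Qd/(R*T))
T = 635 + 273.15 = 908.15 K
D = 2.6895e-04 * exp(-159e3 / (8.314 * 908.15)) = 1.92326e-13 m^2/s
Step 2: J = D * (C1 - C2) / dx
J = 1.92326e-13 * (4.14 - 3.45) / 6.5e-03
J = 2.042e-11 kg/(m^2*s)


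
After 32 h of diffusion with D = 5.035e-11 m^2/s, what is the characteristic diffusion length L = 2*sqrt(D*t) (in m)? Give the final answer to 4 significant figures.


t = 32 hr = 115200 s
Diffusion length = 2*sqrt(D*t)
= 2*sqrt(5.035e-11 * 115200)
= 4.817e-03 m


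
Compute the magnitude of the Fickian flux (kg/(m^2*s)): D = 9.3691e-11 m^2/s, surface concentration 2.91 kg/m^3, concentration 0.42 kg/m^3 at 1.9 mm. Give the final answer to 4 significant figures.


J = -D * (dC/dx) = D * (C1 - C2) / dx
J = 9.3691e-11 * (2.91 - 0.42) / 1.9e-03
J = 1.228e-07 kg/(m^2*s)


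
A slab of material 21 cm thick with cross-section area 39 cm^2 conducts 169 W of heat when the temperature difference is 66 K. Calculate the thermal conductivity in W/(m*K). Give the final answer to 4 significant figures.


k = Q*L / (A*dT)
L = 0.21 m, A = 3.9e-03 m^2
k = 169 * 0.21 / (3.9e-03 * 66)
k = 137.9 W/(m*K)


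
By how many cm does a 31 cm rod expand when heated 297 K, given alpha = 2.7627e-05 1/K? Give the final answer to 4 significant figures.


dL = L0 * alpha * dT
dL = 31 * 2.7627e-05 * 297
dL = 0.2544 cm


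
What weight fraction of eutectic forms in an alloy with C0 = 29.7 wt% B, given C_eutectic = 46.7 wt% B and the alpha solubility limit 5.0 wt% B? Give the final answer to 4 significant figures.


f_primary = (C_e - C0) / (C_e - C_alpha_max)
f_primary = (46.7 - 29.7) / (46.7 - 5.0)
f_primary = 0.407674
f_eutectic = 1 - 0.407674 = 0.5923


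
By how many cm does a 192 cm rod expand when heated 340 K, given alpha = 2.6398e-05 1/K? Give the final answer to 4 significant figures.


dL = L0 * alpha * dT
dL = 192 * 2.6398e-05 * 340
dL = 1.723 cm


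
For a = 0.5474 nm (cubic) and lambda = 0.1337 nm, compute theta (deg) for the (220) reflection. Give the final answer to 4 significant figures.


d = a / sqrt(h^2+k^2+l^2)
d = 0.5474 / sqrt(8) = 0.193535 nm
lambda = 2*d*sin(theta)  =>  sin(theta) = lambda / (2*d)
sin(theta) = 0.1337 / (2 * 0.193535) = 0.345415
theta = 20.21 deg


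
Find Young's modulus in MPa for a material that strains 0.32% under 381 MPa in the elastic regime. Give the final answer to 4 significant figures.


E = sigma / epsilon
epsilon = 0.32% = 3.2e-03
E = 381 / 3.2e-03
E = 119100 MPa


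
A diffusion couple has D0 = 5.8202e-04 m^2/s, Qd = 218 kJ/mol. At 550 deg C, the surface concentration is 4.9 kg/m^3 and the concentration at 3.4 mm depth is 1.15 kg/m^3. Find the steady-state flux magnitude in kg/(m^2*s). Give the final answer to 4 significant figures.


Step 1: D = D0 * exp(-Qd/(R*T))
T = 550 + 273.15 = 823.15 K
D = 5.8202e-04 * exp(-218e3 / (8.314 * 823.15)) = 8.52726e-18 m^2/s
Step 2: J = D * (C1 - C2) / dx
J = 8.52726e-18 * (4.9 - 1.15) / 3.4e-03
J = 9.405e-15 kg/(m^2*s)


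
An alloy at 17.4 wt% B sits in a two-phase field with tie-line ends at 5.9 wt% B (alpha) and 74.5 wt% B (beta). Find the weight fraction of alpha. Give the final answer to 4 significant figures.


f_alpha = (C_beta - C0) / (C_beta - C_alpha)
f_alpha = (74.5 - 17.4) / (74.5 - 5.9)
f_alpha = 0.8324


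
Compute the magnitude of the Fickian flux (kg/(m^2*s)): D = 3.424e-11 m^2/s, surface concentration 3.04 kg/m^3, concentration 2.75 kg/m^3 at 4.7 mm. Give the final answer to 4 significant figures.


J = -D * (dC/dx) = D * (C1 - C2) / dx
J = 3.424e-11 * (3.04 - 2.75) / 4.7e-03
J = 2.113e-09 kg/(m^2*s)


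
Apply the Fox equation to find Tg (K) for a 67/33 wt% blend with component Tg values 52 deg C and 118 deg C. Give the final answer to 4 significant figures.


1/Tg = w1/Tg1 + w2/Tg2 (in Kelvin)
Tg1 = 325.15 K, Tg2 = 391.15 K
1/Tg = 0.67/325.15 + 0.33/391.15
Tg = 344.3 K


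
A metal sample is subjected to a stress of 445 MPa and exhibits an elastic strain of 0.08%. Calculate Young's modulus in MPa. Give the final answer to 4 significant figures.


E = sigma / epsilon
epsilon = 0.08% = 8e-04
E = 445 / 8e-04
E = 556300 MPa


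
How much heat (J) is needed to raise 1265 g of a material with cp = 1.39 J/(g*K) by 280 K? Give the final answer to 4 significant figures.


Q = m * cp * dT
Q = 1265 * 1.39 * 280
Q = 492300 J


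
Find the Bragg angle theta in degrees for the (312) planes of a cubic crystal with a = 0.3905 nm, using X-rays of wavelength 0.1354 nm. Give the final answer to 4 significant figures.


d = a / sqrt(h^2+k^2+l^2)
d = 0.3905 / sqrt(14) = 0.104366 nm
lambda = 2*d*sin(theta)  =>  sin(theta) = lambda / (2*d)
sin(theta) = 0.1354 / (2 * 0.104366) = 0.648682
theta = 40.44 deg


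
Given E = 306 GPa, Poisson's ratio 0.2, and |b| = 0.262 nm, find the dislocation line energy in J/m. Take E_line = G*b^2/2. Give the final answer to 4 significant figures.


Step 1: G = E / (2*(1+nu))
G = 306 / (2*(1+0.2)) = 127.5 GPa = 1.275e+11 Pa
Step 2: E_line = G*b^2/2
b = 0.262 nm = 2.62e-10 m
E_line = 0.5 * 1.275e+11 * (2.62e-10)^2 = 4.376e-09 J/m


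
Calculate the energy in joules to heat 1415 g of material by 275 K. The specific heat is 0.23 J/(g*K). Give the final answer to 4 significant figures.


Q = m * cp * dT
Q = 1415 * 0.23 * 275
Q = 89500 J


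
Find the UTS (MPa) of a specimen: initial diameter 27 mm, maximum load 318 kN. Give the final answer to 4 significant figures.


A0 = pi*(d/2)^2 = pi*(27/2)^2 = 572.555 mm^2
UTS = F_max / A0 = 318*1000 / 572.555
UTS = 555.4 MPa


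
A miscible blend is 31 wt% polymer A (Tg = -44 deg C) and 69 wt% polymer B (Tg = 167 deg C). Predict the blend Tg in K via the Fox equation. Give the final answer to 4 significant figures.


1/Tg = w1/Tg1 + w2/Tg2 (in Kelvin)
Tg1 = 229.15 K, Tg2 = 440.15 K
1/Tg = 0.31/229.15 + 0.69/440.15
Tg = 342.4 K


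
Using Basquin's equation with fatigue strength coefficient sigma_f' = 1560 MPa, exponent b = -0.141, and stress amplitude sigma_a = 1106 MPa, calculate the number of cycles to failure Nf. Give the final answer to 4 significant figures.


sigma_a = sigma_f' * (2*Nf)^b
2*Nf = (sigma_a / sigma_f')^(1/b)
2*Nf = (1106 / 1560)^(1/-0.141)
2*Nf = 11.4646
Nf = 5.732 cycles


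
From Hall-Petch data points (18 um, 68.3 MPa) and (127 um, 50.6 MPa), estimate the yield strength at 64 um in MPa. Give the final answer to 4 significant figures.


sigma_y = sigma0 + k / sqrt(d)
1/sqrt(d1) = 1/sqrt(1.8e-05) = 235.702;  1/sqrt(d2) = 88.7357
k = (sigma1 - sigma2) / (1/sqrt(d1) - 1/sqrt(d2)) = (68.3 - 50.6) / (235.702 - 88.7357) = 0.120436 MPa*m^0.5
sigma0 = sigma1 - k/sqrt(d1) = 68.3 - 0.120436*235.702 = 39.9131 MPa
sigma_y(d3) = 39.9131 + 0.120436 / sqrt(6.4e-05) = 54.97 MPa


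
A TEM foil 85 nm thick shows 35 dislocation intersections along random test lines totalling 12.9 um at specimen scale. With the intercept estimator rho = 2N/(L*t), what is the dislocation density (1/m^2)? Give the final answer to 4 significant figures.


rho = 2N / (L * t)
L = 12.9 um = 1.29e-05 m, t = 85 nm = 8.5e-08 m
rho = 2 * 35 / (1.29e-05 * 8.5e-08)
rho = 6.384e+13 1/m^2


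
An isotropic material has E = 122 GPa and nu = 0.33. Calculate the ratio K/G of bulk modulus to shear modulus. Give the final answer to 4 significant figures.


G = E / (2*(1+nu))
G = 122 / (2*(1+0.33)) = 45.8647 GPa
K = E / (3*(1-2*nu))
K = 122 / (3*(1-2*0.33)) = 119.608 GPa
K/G = 119.608 / 45.8647 = 2.608


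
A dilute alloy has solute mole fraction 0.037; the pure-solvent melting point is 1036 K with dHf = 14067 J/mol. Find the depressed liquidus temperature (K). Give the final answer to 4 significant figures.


dT = R*Tm^2*x / dHf
dT = 8.314 * 1036^2 * 0.037 / 14067
dT = 23.4709 K
T_new = 1036 - 23.4709 = 1013 K


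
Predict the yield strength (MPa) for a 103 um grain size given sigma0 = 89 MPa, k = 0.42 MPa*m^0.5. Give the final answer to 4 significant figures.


sigma_y = sigma0 + k / sqrt(d)
d = 103 um = 1.03e-04 m
sigma_y = 89 + 0.42 / sqrt(1.03e-04)
sigma_y = 130.4 MPa


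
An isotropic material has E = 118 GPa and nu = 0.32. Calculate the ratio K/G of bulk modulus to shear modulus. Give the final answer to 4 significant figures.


G = E / (2*(1+nu))
G = 118 / (2*(1+0.32)) = 44.697 GPa
K = E / (3*(1-2*nu))
K = 118 / (3*(1-2*0.32)) = 109.259 GPa
K/G = 109.259 / 44.697 = 2.444


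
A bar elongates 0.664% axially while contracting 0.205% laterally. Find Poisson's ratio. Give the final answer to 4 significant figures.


nu = -epsilon_lat / epsilon_axial
Lateral strain is contraction (negative), so using magnitudes:
nu = 0.205 / 0.664
nu = 0.3087


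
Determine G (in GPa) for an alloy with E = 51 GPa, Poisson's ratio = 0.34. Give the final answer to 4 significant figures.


G = E / (2*(1+nu))
G = 51 / (2*(1+0.34))
G = 19.03 GPa


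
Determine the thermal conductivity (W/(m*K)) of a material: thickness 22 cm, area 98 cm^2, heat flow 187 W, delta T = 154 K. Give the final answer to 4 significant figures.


k = Q*L / (A*dT)
L = 0.22 m, A = 9.8e-03 m^2
k = 187 * 0.22 / (9.8e-03 * 154)
k = 27.26 W/(m*K)


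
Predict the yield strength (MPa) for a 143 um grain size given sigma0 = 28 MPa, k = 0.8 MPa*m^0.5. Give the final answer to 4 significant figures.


sigma_y = sigma0 + k / sqrt(d)
d = 143 um = 1.43e-04 m
sigma_y = 28 + 0.8 / sqrt(1.43e-04)
sigma_y = 94.9 MPa


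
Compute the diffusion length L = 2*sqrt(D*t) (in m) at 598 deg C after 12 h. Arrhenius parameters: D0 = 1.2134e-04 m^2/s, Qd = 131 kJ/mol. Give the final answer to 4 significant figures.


Step 1: D = D0 * exp(-Qd/(R*T))
T = 871.15 K
D = 1.2134e-04 * exp(-131e3 / (8.314 * 871.15)) = 1.6939e-12 m^2/s
Step 2: L = 2*sqrt(D*t)
t = 12 h = 43200 s
L = 2*sqrt(1.6939e-12 * 43200) = 5.41e-04 m


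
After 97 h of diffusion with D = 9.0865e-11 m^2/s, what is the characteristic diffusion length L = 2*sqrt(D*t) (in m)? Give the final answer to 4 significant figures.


t = 97 hr = 349200 s
Diffusion length = 2*sqrt(D*t)
= 2*sqrt(9.0865e-11 * 349200)
= 0.01127 m


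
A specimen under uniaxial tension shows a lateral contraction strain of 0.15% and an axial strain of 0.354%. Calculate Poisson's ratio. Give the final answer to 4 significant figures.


nu = -epsilon_lat / epsilon_axial
Lateral strain is contraction (negative), so using magnitudes:
nu = 0.15 / 0.354
nu = 0.4237


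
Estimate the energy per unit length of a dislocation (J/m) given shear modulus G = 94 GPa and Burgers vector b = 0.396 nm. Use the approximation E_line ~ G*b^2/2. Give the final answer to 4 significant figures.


E = G*b^2/2
b = 0.396 nm = 3.96e-10 m
G = 94 GPa = 9.4e+10 Pa
E = 0.5 * 9.4e+10 * (3.96e-10)^2
E = 7.37e-09 J/m


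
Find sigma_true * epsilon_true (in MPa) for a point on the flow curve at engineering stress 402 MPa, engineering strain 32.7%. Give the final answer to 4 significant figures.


sigma_true = sigma_eng * (1 + epsilon_eng)
sigma_true = 402 * (1 + 0.327) = 533.454 MPa
epsilon_true = ln(1 + epsilon_eng)
epsilon_true = ln(1 + 0.327) = 0.282921
sigma_true * epsilon_true = 533.454 * 0.282921 = 150.9 MPa


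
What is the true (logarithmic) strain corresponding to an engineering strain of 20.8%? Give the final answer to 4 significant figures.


epsilon_true = ln(1 + epsilon_eng)
epsilon_true = ln(1 + 0.208)
epsilon_true = 0.189


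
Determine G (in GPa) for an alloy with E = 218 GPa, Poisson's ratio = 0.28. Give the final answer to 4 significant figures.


G = E / (2*(1+nu))
G = 218 / (2*(1+0.28))
G = 85.16 GPa


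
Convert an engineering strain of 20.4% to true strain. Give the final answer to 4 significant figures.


epsilon_true = ln(1 + epsilon_eng)
epsilon_true = ln(1 + 0.204)
epsilon_true = 0.1856


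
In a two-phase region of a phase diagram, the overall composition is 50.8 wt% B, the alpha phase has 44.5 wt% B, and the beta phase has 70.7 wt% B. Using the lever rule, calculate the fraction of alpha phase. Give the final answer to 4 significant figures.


f_alpha = (C_beta - C0) / (C_beta - C_alpha)
f_alpha = (70.7 - 50.8) / (70.7 - 44.5)
f_alpha = 0.7595


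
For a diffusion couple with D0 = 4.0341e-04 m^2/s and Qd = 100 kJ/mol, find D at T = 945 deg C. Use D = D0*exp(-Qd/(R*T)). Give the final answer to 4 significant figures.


D = D0 * exp(-Qd / (R*T))
T = 1218.15 K
D = 4.0341e-04 * exp(-100e3 / (8.314 * 1218.15))
D = 2.078e-08 m^2/s


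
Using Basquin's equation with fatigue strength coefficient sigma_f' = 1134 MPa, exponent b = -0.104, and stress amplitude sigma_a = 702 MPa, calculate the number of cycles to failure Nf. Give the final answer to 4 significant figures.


sigma_a = sigma_f' * (2*Nf)^b
2*Nf = (sigma_a / sigma_f')^(1/b)
2*Nf = (702 / 1134)^(1/-0.104)
2*Nf = 100.613
Nf = 50.31 cycles


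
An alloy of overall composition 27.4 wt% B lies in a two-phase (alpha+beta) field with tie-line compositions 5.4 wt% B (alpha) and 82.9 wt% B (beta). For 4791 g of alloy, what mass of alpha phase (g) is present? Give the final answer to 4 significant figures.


f_alpha = (C_beta - C0) / (C_beta - C_alpha)
f_alpha = (82.9 - 27.4) / (82.9 - 5.4) = 0.716129
m_alpha = f_alpha * m_total = 0.716129 * 4791 = 3431 g


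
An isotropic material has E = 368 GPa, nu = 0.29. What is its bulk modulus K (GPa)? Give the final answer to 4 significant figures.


K = E / (3*(1-2*nu))
K = 368 / (3*(1-2*0.29))
K = 292.1 GPa


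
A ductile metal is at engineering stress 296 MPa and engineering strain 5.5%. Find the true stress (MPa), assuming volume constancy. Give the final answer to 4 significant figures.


sigma_true = sigma_eng * (1 + epsilon_eng)
sigma_true = 296 * (1 + 0.055)
sigma_true = 312.3 MPa


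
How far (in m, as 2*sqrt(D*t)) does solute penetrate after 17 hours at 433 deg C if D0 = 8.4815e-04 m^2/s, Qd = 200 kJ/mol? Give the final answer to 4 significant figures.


Step 1: D = D0 * exp(-Qd/(R*T))
T = 706.15 K
D = 8.4815e-04 * exp(-200e3 / (8.314 * 706.15)) = 1.36061e-18 m^2/s
Step 2: L = 2*sqrt(D*t)
t = 17 h = 61200 s
L = 2*sqrt(1.36061e-18 * 61200) = 5.771e-07 m


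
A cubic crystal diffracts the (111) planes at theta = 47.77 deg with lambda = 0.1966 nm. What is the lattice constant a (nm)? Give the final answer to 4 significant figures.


d = lambda / (2*sin(theta))
d = 0.1966 / (2*sin(47.77 deg))
d = 0.132757 nm
a = d * sqrt(h^2+k^2+l^2) = 0.132757 * sqrt(3)
a = 0.2299 nm


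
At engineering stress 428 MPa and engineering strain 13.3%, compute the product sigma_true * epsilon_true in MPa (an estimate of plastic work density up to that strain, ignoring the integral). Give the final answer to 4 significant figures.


sigma_true = sigma_eng * (1 + epsilon_eng)
sigma_true = 428 * (1 + 0.133) = 484.924 MPa
epsilon_true = ln(1 + epsilon_eng)
epsilon_true = ln(1 + 0.133) = 0.124869
sigma_true * epsilon_true = 484.924 * 0.124869 = 60.55 MPa


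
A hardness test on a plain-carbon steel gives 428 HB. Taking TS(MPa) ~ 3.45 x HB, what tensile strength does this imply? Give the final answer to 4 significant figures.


TS (MPa) = 3.45 * HB
TS = 3.45 * 428
TS = 1477 MPa


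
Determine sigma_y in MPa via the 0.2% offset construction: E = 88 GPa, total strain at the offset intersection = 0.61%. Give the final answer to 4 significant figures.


Offset strain = 0.002
Elastic strain at yield = total_strain - offset = 6.1e-03 - 0.002 = 4.1e-03
sigma_y = E * elastic_strain = 88000 * 4.1e-03
sigma_y = 360.8 MPa
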